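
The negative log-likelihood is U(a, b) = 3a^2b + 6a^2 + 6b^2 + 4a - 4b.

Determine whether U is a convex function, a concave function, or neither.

The term 3a^2b is cubic, so the Hessian is not constant.
∂²U/∂a² = 6b + 12, which takes both signs as b varies (negative for sufficiently negative b). A diagonal entry of the Hessian changing sign means the Hessian is neither positive- nor negative-semidefinite on all of R^2.

neither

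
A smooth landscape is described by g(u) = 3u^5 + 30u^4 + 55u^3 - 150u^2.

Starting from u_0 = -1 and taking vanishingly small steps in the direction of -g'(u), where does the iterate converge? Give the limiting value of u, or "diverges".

g'(u) = 15u(u - 1)(u + 4)(u + 5), so g'(-1) = 360.
Gradient descent moves in the -g' direction, i.e. u is decreasing.
The nearest critical point in that direction is u = -4, where g'' = 300 > 0 (a local minimum). The iterate converges there.

-4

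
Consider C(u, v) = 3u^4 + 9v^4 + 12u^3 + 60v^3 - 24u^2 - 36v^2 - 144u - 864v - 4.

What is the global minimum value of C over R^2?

C(u,v) separates as P(u) + Q(v) − 4, so its minimum is min P + min Q − 4.
P'(u) = 12(u - 2)(u + 2)(u + 3) vanishes at u ∈ {-3, -2, 2}; Q'(v) = 36(v - 2)(v + 3)(v + 4) vanishes at v ∈ {-4, -3, 2}.
Local minima of P (where P''>0): P(-3)=135, P(2)=-240. Local minima of Q: Q(-4)=1344, Q(2)=-1248.
So the global minimum of C is P(2) + Q(2) − 4 = -240 − 1248 − 4 = -1492, attained at (2, 2).

-1492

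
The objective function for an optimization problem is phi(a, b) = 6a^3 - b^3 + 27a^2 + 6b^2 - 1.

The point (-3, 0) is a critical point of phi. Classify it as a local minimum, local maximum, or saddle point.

saddle point

The mixed partial ∂²phi/∂a∂b is 0, so the Hessian at any point is diag(phi_aa, phi_bb) = diag(18(2a + 3), 6(-b + 2)).
At (-3, 0): H = diag(-54, 12).
The eigenvalues have opposite signs, so H is indefinite: a saddle point.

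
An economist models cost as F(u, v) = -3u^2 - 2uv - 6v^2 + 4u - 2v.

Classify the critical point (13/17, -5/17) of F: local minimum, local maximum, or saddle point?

The Hessian of F is constant: H = [[-6, -2], [-2, -12]].
det(H) = (-6)·(-12) − (-2)² = 68.
det(H) > 0 and tr(H) = -18 < 0, so H is negative definite and the point is a local maximum.

local maximum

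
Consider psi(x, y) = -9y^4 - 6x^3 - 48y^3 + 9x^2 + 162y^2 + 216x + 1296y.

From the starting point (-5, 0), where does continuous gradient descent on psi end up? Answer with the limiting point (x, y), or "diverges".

psi is separable, so gradient descent decouples: x follows -∂psi/∂x, y follows -∂psi/∂y.
∂psi/∂x = -18(x - 4)(x + 3); at x=-5 this is -324, so x increases.
∂psi/∂y = -36(y - 3)(y + 3)(y + 4); at y=0 this is 1296, so y decreases.
x converges to its nearest critical value -3 (a local min of the x-part); y converges to -3. The iterate converges to (-3, -3).

(-3, -3)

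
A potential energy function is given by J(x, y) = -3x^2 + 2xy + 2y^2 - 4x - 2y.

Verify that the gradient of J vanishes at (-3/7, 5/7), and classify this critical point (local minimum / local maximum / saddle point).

∇J = (-6x + 2y - 4, 2x + 4y - 2); substituting (-3/7, 5/7) gives ∇J = (0, 0), so (-3/7, 5/7) is indeed a critical point.
The Hessian of J is constant: H = [[-6, 2], [2, 4]].
det(H) = (-6)·4 − 2² = -28.
Since det(H) < 0, H is indefinite and the critical point is a saddle point.

saddle point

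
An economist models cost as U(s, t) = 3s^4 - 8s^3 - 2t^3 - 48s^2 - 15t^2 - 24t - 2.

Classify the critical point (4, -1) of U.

The mixed partial ∂²U/∂s∂t is 0, so the Hessian at any point is diag(U_ss, U_tt) = diag(12(3s^2 - 4s - 8), -6(2t + 5)).
At (4, -1): H = diag(288, -18).
The eigenvalues have opposite signs, so H is indefinite: a saddle point.

saddle point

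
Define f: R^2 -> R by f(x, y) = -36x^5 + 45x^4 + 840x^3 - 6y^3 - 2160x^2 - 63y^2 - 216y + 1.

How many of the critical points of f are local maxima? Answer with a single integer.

2

f separates as a function of x plus a function of y, so ∇f=0 decouples.
∂f/∂x = -180x(x - 3)(x - 2)(x + 4) = 0 at x ∈ {-4, 0, 2, 3}; ∂f/∂y = -18(y + 3)(y + 4) = 0 at y ∈ {-4, -3}.
The Hessian is diagonal: diag(f_xx, f_yy). Second derivatives: f_xx(-4)=30240, f_xx(0)=-4320, f_xx(2)=2160, f_xx(3)=-3780; f_yy(-4)=18, f_yy(-3)=-18.
Local maxima occur where both diagonal entries negative: (0, -3), (3, -3). Count: 2.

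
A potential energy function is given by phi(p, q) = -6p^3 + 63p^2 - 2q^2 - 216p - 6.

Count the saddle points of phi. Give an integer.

phi separates as a function of p plus a function of q, so ∇phi=0 decouples.
∂phi/∂p = -18(p - 4)(p - 3) = 0 at p ∈ {3, 4}; ∂phi/∂q = -4q = 0 at q ∈ {0}.
The Hessian is diagonal: diag(phi_pp, phi_qq). Second derivatives: phi_pp(3)=18, phi_pp(4)=-18; phi_qq(0)=-4.
Saddle points occur where the two diagonal entries have opposite signs: (3, 0). Count: 1.

1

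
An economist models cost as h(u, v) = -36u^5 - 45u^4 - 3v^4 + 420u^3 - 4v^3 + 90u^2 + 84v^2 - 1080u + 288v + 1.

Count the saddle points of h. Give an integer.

h separates as a function of u plus a function of v, so ∇h=0 decouples.
∂h/∂u = -180(u - 2)(u - 1)(u + 1)(u + 3) = 0 at u ∈ {-3, -1, 1, 2}; ∂h/∂v = -12(v - 4)(v + 2)(v + 3) = 0 at v ∈ {-3, -2, 4}.
The Hessian is diagonal: diag(h_uu, h_vv). Second derivatives: h_uu(-3)=7200, h_uu(-1)=-2160, h_uu(1)=1440, h_uu(2)=-2700; h_vv(-3)=-84, h_vv(-2)=72, h_vv(4)=-504.
Saddle points occur where the two diagonal entries have opposite signs: (-3, -3), (-3, 4), (-1, -2), (1, -3), (1, 4), (2, -2). Count: 6.

6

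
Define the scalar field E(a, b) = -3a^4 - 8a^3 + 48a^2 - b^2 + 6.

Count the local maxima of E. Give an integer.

E separates as a function of a plus a function of b, so ∇E=0 decouples.
∂E/∂a = -12a(a - 2)(a + 4) = 0 at a ∈ {-4, 0, 2}; ∂E/∂b = -2b = 0 at b ∈ {0}.
The Hessian is diagonal: diag(E_aa, E_bb). Second derivatives: E_aa(-4)=-288, E_aa(0)=96, E_aa(2)=-144; E_bb(0)=-2.
Local maxima occur where both diagonal entries negative: (-4, 0), (2, 0). Count: 2.

2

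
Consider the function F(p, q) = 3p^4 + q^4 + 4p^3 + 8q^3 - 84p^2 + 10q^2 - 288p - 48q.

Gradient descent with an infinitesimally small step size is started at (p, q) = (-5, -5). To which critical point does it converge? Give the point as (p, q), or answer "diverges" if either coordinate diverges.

F is separable, so gradient descent decouples: p follows -∂F/∂p, q follows -∂F/∂q.
∂F/∂p = 12(p - 4)(p + 2)(p + 3); at p=-5 this is -648, so p increases.
∂F/∂q = 4(q - 1)(q + 3)(q + 4); at q=-5 this is -48, so q increases.
p converges to its nearest critical value -3 (a local min of the p-part); q converges to -4. The iterate converges to (-3, -4).

(-3, -4)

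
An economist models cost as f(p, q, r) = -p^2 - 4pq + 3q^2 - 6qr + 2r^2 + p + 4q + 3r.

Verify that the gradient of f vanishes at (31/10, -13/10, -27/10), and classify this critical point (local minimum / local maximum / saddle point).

∇f = (-2p - 4q + 1, -4p + 6q - 6r + 4, -6q + 4r + 3); substituting (31/10, -13/10, -27/10) gives ∇f = (0, 0, 0), so (31/10, -13/10, -27/10) is indeed a critical point.
The Hessian is constant: H = [[-2, -4, 0], [-4, 6, -6], [0, -6, 4]].
Leading principal minors: Δ₁ = -2, Δ₂ = -28, Δ₃ = -40.
The minors fit neither the all-positive nor the alternating-sign pattern, so H is indefinite: a saddle point.

saddle point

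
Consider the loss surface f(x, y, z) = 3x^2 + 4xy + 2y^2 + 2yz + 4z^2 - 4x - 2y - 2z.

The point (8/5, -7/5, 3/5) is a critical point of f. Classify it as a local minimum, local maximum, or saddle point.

The Hessian is constant: H = [[6, 4, 0], [4, 4, 2], [0, 2, 8]].
Leading principal minors: Δ₁ = 6, Δ₂ = 8, Δ₃ = 40.
All leading minors are positive, so H is positive definite: a local minimum.

local minimum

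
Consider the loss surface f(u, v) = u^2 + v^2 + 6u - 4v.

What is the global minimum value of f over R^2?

-13

f(u,v) separates as P(u) + Q(v), so its minimum is min P + min Q.
P'(u) = 2u + 6 vanishes at u ∈ {-3}; Q'(v) = 2v - 4 vanishes at v ∈ {2}.
Local minima of P (where P''>0): P(-3)=-9. Local minima of Q: Q(2)=-4.
So the global minimum of f is P(-3) + Q(2) = -9 − 4 = -13, attained at (-3, 2).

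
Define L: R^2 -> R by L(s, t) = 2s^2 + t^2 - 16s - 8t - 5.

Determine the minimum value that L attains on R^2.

L(s,t) separates as P(s) + Q(t) − 5, so its minimum is min P + min Q − 5.
P'(s) = 4s - 16 vanishes at s ∈ {4}; Q'(t) = 2(t - 4) vanishes at t ∈ {4}.
Local minima of P (where P''>0): P(4)=-32. Local minima of Q: Q(4)=-16.
So the global minimum of L is P(4) + Q(4) − 5 = -32 − 16 − 5 = -53, attained at (4, 4).

-53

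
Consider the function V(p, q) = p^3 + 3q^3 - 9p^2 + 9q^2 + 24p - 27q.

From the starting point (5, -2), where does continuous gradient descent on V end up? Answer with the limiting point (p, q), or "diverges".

(4, 1)

V is separable, so gradient descent decouples: p follows -∂V/∂p, q follows -∂V/∂q.
∂V/∂p = 3(p - 4)(p - 2); at p=5 this is 9, so p decreases.
∂V/∂q = 9(q - 1)(q + 3); at q=-2 this is -27, so q increases.
p converges to its nearest critical value 4 (a local min of the p-part); q converges to 1. The iterate converges to (4, 1).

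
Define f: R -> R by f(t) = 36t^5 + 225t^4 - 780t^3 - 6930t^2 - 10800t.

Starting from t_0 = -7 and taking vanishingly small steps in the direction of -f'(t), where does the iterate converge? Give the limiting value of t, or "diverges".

f'(t) = 180(t - 4)(t + 1)(t + 3)(t + 5), so f'(-7) = 95040.
Gradient descent moves in the -f' direction, i.e. t is decreasing.
There is no critical point below t=-7, and f' keeps the same sign, so the iterate runs off to −∞.

diverges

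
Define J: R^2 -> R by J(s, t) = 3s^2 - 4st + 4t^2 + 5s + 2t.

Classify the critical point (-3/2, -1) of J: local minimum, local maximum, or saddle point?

local minimum

The Hessian of J is constant: H = [[6, -4], [-4, 8]].
det(H) = 6·8 − (-4)² = 32.
det(H) > 0 and tr(H) = 14 > 0, so H is positive definite and the point is a local minimum.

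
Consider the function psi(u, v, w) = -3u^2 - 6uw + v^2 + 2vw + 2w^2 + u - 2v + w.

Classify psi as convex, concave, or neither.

psi is quadratic, so its Hessian is the constant matrix H = [[-6, 0, -6], [0, 2, 2], [-6, 2, 4]].
Leading principal minors: -6, -12, -96.
Neither pattern holds ⇒ H is indefinite ⇒ neither convex nor concave.

neither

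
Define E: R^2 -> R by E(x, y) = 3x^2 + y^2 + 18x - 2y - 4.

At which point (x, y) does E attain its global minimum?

(-3, 1)

E(x,y) separates as P(x) + Q(y) − 4, so its minimum is min P + min Q − 4.
P'(x) = 6x + 18 vanishes at x ∈ {-3}; Q'(y) = 2y - 2 vanishes at y ∈ {1}.
Local minima of P (where P''>0): P(-3)=-27. Local minima of Q: Q(1)=-1.
So the global minimum of E is P(-3) + Q(1) − 4 = -27 − 1 − 4 = -32, attained at (-3, 1).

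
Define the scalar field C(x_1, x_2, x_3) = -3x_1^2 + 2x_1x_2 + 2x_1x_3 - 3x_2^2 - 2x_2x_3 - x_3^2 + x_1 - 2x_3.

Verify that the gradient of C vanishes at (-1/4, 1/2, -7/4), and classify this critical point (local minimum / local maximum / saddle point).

local maximum

∇C = (-6x_1 + 2x_2 + 2x_3 + 1, 2x_1 - 6x_2 - 2x_3, 2x_1 - 2x_2 - 2x_3 - 2); substituting (-1/4, 1/2, -7/4) gives ∇C = (0, 0, 0), so (-1/4, 1/2, -7/4) is indeed a critical point.
The Hessian is constant: H = [[-6, 2, 2], [2, -6, -2], [2, -2, -2]].
Leading principal minors: Δ₁ = -6, Δ₂ = 32, Δ₃ = -32.
The minors alternate sign starting negative (−, +, −), so H is negative definite: a local maximum.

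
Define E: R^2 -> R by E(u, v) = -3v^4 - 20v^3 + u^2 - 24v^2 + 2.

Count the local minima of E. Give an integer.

1

E separates as a function of u plus a function of v, so ∇E=0 decouples.
∂E/∂u = 2u = 0 at u ∈ {0}; ∂E/∂v = -12v(v + 1)(v + 4) = 0 at v ∈ {-4, -1, 0}.
The Hessian is diagonal: diag(E_uu, E_vv). Second derivatives: E_uu(0)=2; E_vv(-4)=-144, E_vv(-1)=36, E_vv(0)=-48.
Local minima occur where both diagonal entries positive: (0, -1). Count: 1.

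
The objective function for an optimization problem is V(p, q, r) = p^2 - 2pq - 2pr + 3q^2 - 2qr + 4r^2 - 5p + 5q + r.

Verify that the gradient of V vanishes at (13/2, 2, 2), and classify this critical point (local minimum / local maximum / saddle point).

∇V = (2p - 2q - 2r - 5, -2p + 6q - 2r + 5, -2p - 2q + 8r + 1); substituting (13/2, 2, 2) gives ∇V = (0, 0, 0), so (13/2, 2, 2) is indeed a critical point.
The Hessian is constant: H = [[2, -2, -2], [-2, 6, -2], [-2, -2, 8]].
Leading principal minors: Δ₁ = 2, Δ₂ = 8, Δ₃ = 16.
All leading minors are positive, so H is positive definite: a local minimum.

local minimum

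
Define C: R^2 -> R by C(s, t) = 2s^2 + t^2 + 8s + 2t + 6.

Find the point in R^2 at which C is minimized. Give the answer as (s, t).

(-2, -1)

C(s,t) separates as P(s) + Q(t) + 6, so its minimum is min P + min Q + 6.
P'(s) = 4s + 8 vanishes at s ∈ {-2}; Q'(t) = 2(t + 1) vanishes at t ∈ {-1}.
Local minima of P (where P''>0): P(-2)=-8. Local minima of Q: Q(-1)=-1.
So the global minimum of C is P(-2) + Q(-1) + 6 = -8 − 1 + 6 = -3, attained at (-2, -1).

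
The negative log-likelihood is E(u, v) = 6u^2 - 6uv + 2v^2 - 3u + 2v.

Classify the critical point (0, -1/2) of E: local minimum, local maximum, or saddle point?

local minimum

The Hessian of E is constant: H = [[12, -6], [-6, 4]].
det(H) = 12·4 − (-6)² = 12.
det(H) > 0 and tr(H) = 16 > 0, so H is positive definite and the point is a local minimum.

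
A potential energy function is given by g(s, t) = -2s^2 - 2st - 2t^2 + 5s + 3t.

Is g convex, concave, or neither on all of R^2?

g is quadratic, so its Hessian is the constant matrix H = [[-4, -2], [-2, -4]].
det(H) = 12, tr(H) = -8.
det(H) > 0 and tr(H) < 0, so H is negative definite everywhere: concave.

concave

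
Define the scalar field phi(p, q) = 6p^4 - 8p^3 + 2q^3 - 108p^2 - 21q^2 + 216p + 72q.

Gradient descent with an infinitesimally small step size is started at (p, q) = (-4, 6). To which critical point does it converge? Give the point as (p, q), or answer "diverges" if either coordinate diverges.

(-3, 4)

phi is separable, so gradient descent decouples: p follows -∂phi/∂p, q follows -∂phi/∂q.
∂phi/∂p = 24(p - 3)(p - 1)(p + 3); at p=-4 this is -840, so p increases.
∂phi/∂q = 6(q - 4)(q - 3); at q=6 this is 36, so q decreases.
p converges to its nearest critical value -3 (a local min of the p-part); q converges to 4. The iterate converges to (-3, 4).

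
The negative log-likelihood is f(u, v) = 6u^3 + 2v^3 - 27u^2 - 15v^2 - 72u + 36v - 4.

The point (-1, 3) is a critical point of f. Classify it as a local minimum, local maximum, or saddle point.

The mixed partial ∂²f/∂u∂v is 0, so the Hessian at any point is diag(f_uu, f_vv) = diag(18(2u - 3), 6(2v - 5)).
At (-1, 3): H = diag(-90, 6).
The eigenvalues have opposite signs, so H is indefinite: a saddle point.

saddle point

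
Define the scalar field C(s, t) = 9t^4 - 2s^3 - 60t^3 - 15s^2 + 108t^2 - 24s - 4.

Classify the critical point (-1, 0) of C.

saddle point

The mixed partial ∂²C/∂s∂t is 0, so the Hessian at any point is diag(C_ss, C_tt) = diag(-6(2s + 5), 36(3t^2 - 10t + 6)).
At (-1, 0): H = diag(-18, 216).
The eigenvalues have opposite signs, so H is indefinite: a saddle point.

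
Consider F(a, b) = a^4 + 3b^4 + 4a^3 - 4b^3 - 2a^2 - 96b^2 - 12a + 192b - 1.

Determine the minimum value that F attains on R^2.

-1290

F(a,b) separates as P(a) + Q(b) − 1, so its minimum is min P + min Q − 1.
P'(a) = 4(a - 1)(a + 1)(a + 3) vanishes at a ∈ {-3, -1, 1}; Q'(b) = 12(b - 4)(b - 1)(b + 4) vanishes at b ∈ {-4, 1, 4}.
Local minima of P (where P''>0): P(-3)=-9, P(1)=-9. Local minima of Q: Q(-4)=-1280, Q(4)=-256.
So the global minimum of F is P(-3) + Q(-4) − 1 = -9 − 1280 − 1 = -1290, attained at (-3, -4).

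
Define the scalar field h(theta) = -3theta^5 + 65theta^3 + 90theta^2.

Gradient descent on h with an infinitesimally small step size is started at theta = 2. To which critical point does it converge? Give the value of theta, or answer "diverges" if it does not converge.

h'(theta) = -15theta(theta - 4)(theta + 1)(theta + 3), so h'(2) = 900.
Gradient descent moves in the -h' direction, i.e. theta is decreasing.
The nearest critical point in that direction is theta = 0, where h'' = 180 > 0 (a local minimum). The iterate converges there.

0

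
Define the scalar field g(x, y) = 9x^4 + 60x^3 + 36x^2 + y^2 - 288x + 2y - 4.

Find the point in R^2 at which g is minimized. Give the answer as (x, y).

(1, -1)

g(x,y) separates as P(x) + Q(y) − 4, so its minimum is min P + min Q − 4.
P'(x) = 36(x - 1)(x + 2)(x + 4) vanishes at x ∈ {-4, -2, 1}; Q'(y) = 2y + 2 vanishes at y ∈ {-1}.
Local minima of P (where P''>0): P(-4)=192, P(1)=-183. Local minima of Q: Q(-1)=-1.
So the global minimum of g is P(1) + Q(-1) − 4 = -183 − 1 − 4 = -188, attained at (1, -1).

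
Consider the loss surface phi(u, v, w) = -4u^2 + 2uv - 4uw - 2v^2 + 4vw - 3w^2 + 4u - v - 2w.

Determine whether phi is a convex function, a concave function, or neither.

phi is quadratic, so its Hessian is the constant matrix H = [[-8, 2, -4], [2, -4, 4], [-4, 4, -6]].
Leading principal minors: -8, 28, -40.
Signs alternate −, +, − ⇒ H ≺ 0 ⇒ concave.

concave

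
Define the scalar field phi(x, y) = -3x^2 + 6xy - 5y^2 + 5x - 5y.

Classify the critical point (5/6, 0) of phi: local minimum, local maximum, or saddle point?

The Hessian of phi is constant: H = [[-6, 6], [6, -10]].
det(H) = (-6)·(-10) − 6² = 24.
det(H) > 0 and tr(H) = -16 < 0, so H is negative definite and the point is a local maximum.

local maximum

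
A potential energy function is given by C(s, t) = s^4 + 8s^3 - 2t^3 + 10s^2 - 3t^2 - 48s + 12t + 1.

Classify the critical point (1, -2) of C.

The mixed partial ∂²C/∂s∂t is 0, so the Hessian at any point is diag(C_ss, C_tt) = diag(4(3s^2 + 12s + 5), -6(2t + 1)).
At (1, -2): H = diag(80, 18).
Both eigenvalues are positive, so H is positive definite: a local minimum.

local minimum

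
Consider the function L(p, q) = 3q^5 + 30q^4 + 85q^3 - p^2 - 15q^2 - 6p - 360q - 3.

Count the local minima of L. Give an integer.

0

L separates as a function of p plus a function of q, so ∇L=0 decouples.
∂L/∂p = -2(p + 3) = 0 at p ∈ {-3}; ∂L/∂q = 15(q - 1)(q + 2)(q + 3)(q + 4) = 0 at q ∈ {-4, -3, -2, 1}.
The Hessian is diagonal: diag(L_pp, L_qq). Second derivatives: L_pp(-3)=-2; L_qq(-4)=-150, L_qq(-3)=60, L_qq(-2)=-90, L_qq(1)=900.
Local minima occur where both diagonal entries positive: none. Count: 0.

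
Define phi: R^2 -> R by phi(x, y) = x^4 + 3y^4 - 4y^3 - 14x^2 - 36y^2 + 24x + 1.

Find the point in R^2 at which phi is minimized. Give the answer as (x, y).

phi(x,y) separates as P(x) + Q(y) + 1, so its minimum is min P + min Q + 1.
P'(x) = 4(x - 2)(x - 1)(x + 3) vanishes at x ∈ {-3, 1, 2}; Q'(y) = 12y(y - 3)(y + 2) vanishes at y ∈ {-2, 0, 3}.
Local minima of P (where P''>0): P(-3)=-117, P(2)=8. Local minima of Q: Q(-2)=-64, Q(3)=-189.
So the global minimum of phi is P(-3) + Q(3) + 1 = -117 − 189 + 1 = -305, attained at (-3, 3).

(-3, 3)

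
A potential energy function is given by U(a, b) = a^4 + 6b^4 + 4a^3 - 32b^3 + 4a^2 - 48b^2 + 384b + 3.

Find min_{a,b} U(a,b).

U(a,b) separates as P(a) + Q(b) + 3, so its minimum is min P + min Q + 3.
P'(a) = 4a(a + 1)(a + 2) vanishes at a ∈ {-2, -1, 0}; Q'(b) = 24(b - 4)(b - 2)(b + 2) vanishes at b ∈ {-2, 2, 4}.
Local minima of P (where P''>0): P(-2)=0, P(0)=0. Local minima of Q: Q(-2)=-608, Q(4)=256.
So the global minimum of U is P(-2) + Q(-2) + 3 = 0 − 608 + 3 = -605, attained at (-2, -2).

-605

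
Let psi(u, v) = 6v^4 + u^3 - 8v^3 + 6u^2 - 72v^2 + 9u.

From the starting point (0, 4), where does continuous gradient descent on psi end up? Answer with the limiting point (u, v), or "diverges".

psi is separable, so gradient descent decouples: u follows -∂psi/∂u, v follows -∂psi/∂v.
∂psi/∂u = 3(u + 1)(u + 3); at u=0 this is 9, so u decreases.
∂psi/∂v = 24v(v - 3)(v + 2); at v=4 this is 576, so v decreases.
u converges to its nearest critical value -1 (a local min of the u-part); v converges to 3. The iterate converges to (-1, 3).

(-1, 3)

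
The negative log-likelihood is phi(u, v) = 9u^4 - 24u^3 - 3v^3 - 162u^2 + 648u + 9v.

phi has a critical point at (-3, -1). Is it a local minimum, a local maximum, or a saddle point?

local minimum

The mixed partial ∂²phi/∂u∂v is 0, so the Hessian at any point is diag(phi_uu, phi_vv) = diag(36(3u^2 - 4u - 9), -18v).
At (-3, -1): H = diag(1080, 18).
Both eigenvalues are positive, so H is positive definite: a local minimum.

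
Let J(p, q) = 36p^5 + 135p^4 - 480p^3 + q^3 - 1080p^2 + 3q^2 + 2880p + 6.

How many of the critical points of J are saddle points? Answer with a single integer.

J separates as a function of p plus a function of q, so ∇J=0 decouples.
∂J/∂p = 180(p - 2)(p - 1)(p + 2)(p + 4) = 0 at p ∈ {-4, -2, 1, 2}; ∂J/∂q = 3q(q + 2) = 0 at q ∈ {-2, 0}.
The Hessian is diagonal: diag(J_pp, J_qq). Second derivatives: J_pp(-4)=-10800, J_pp(-2)=4320, J_pp(1)=-2700, J_pp(2)=4320; J_qq(-2)=-6, J_qq(0)=6.
Saddle points occur where the two diagonal entries have opposite signs: (-4, 0), (-2, -2), (1, 0), (2, -2). Count: 4.

4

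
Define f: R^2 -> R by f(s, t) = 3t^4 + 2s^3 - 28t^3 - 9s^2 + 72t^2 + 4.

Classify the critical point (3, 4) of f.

The mixed partial ∂²f/∂s∂t is 0, so the Hessian at any point is diag(f_ss, f_tt) = diag(6(2s - 3), 12(3t^2 - 14t + 12)).
At (3, 4): H = diag(18, 48).
Both eigenvalues are positive, so H is positive definite: a local minimum.

local minimum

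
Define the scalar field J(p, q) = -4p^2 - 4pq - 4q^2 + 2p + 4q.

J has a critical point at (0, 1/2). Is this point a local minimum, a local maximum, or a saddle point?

The Hessian of J is constant: H = [[-8, -4], [-4, -8]].
det(H) = (-8)·(-8) − (-4)² = 48.
det(H) > 0 and tr(H) = -16 < 0, so H is negative definite and the point is a local maximum.

local maximum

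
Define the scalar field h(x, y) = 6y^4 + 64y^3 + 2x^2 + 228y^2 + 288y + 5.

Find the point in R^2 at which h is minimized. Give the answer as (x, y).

h(x,y) separates as P(x) + Q(y) + 5, so its minimum is min P + min Q + 5.
P'(x) = 4x vanishes at x ∈ {0}; Q'(y) = 24(y + 1)(y + 3)(y + 4) vanishes at y ∈ {-4, -3, -1}.
Local minima of P (where P''>0): P(0)=0. Local minima of Q: Q(-4)=-64, Q(-1)=-118.
So the global minimum of h is P(0) + Q(-1) + 5 = 0 − 118 + 5 = -113, attained at (0, -1).

(0, -1)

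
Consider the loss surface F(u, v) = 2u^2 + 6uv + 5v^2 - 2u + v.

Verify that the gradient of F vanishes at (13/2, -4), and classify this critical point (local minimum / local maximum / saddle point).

local minimum

∇F = (4u + 6v - 2, 6u + 10v + 1); substituting (13/2, -4) gives ∇F = (0, 0), so (13/2, -4) is indeed a critical point.
The Hessian of F is constant: H = [[4, 6], [6, 10]].
det(H) = 4·10 − 6² = 4.
det(H) > 0 and tr(H) = 14 > 0, so H is positive definite and the point is a local minimum.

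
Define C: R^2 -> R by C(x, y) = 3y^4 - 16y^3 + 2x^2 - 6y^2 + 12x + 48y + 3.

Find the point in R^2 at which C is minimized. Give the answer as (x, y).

(-3, 4)

C(x,y) separates as P(x) + Q(y) + 3, so its minimum is min P + min Q + 3.
P'(x) = 4x + 12 vanishes at x ∈ {-3}; Q'(y) = 12(y - 4)(y - 1)(y + 1) vanishes at y ∈ {-1, 1, 4}.
Local minima of P (where P''>0): P(-3)=-18. Local minima of Q: Q(-1)=-35, Q(4)=-160.
So the global minimum of C is P(-3) + Q(4) + 3 = -18 − 160 + 3 = -175, attained at (-3, 4).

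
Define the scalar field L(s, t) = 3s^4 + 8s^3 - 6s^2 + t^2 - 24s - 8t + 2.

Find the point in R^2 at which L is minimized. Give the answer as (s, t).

(1, 4)

L(s,t) separates as P(s) + Q(t) + 2, so its minimum is min P + min Q + 2.
P'(s) = 12(s - 1)(s + 1)(s + 2) vanishes at s ∈ {-2, -1, 1}; Q'(t) = 2(t - 4) vanishes at t ∈ {4}.
Local minima of P (where P''>0): P(-2)=8, P(1)=-19. Local minima of Q: Q(4)=-16.
So the global minimum of L is P(1) + Q(4) + 2 = -19 − 16 + 2 = -33, attained at (1, 4).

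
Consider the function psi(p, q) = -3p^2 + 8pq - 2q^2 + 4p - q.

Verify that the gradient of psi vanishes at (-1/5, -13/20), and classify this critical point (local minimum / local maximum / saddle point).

∇psi = (-6p + 8q + 4, 8p - 4q - 1); substituting (-1/5, -13/20) gives ∇psi = (0, 0), so (-1/5, -13/20) is indeed a critical point.
The Hessian of psi is constant: H = [[-6, 8], [8, -4]].
det(H) = (-6)·(-4) − 8² = -40.
Since det(H) < 0, H is indefinite and the critical point is a saddle point.

saddle point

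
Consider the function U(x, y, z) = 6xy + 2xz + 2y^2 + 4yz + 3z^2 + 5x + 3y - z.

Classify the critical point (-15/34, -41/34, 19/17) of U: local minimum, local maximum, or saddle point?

The Hessian is constant: H = [[0, 6, 2], [6, 4, 4], [2, 4, 6]].
Leading principal minors: Δ₁ = 0, Δ₂ = -36, Δ₃ = -136.
The minors fit neither the all-positive nor the alternating-sign pattern, so H is indefinite: a saddle point.

saddle point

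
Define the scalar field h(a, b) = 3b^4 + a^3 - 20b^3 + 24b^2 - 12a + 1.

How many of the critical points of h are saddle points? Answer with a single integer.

3

h separates as a function of a plus a function of b, so ∇h=0 decouples.
∂h/∂a = 3(a - 2)(a + 2) = 0 at a ∈ {-2, 2}; ∂h/∂b = 12b(b - 4)(b - 1) = 0 at b ∈ {0, 1, 4}.
The Hessian is diagonal: diag(h_aa, h_bb). Second derivatives: h_aa(-2)=-12, h_aa(2)=12; h_bb(0)=48, h_bb(1)=-36, h_bb(4)=144.
Saddle points occur where the two diagonal entries have opposite signs: (-2, 0), (-2, 4), (2, 1). Count: 3.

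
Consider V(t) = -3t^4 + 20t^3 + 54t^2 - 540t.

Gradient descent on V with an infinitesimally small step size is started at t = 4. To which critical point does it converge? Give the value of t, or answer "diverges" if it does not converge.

3

V'(t) = -12(t - 5)(t - 3)(t + 3), so V'(4) = 84.
Gradient descent moves in the -V' direction, i.e. t is decreasing.
The nearest critical point in that direction is t = 3, where V'' = 144 > 0 (a local minimum). The iterate converges there.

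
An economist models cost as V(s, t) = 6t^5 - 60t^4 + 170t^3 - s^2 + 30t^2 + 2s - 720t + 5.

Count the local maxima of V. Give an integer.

V separates as a function of s plus a function of t, so ∇V=0 decouples.
∂V/∂s = -2(s - 1) = 0 at s ∈ {1}; ∂V/∂t = 30(t - 4)(t - 3)(t - 2)(t + 1) = 0 at t ∈ {-1, 2, 3, 4}.
The Hessian is diagonal: diag(V_ss, V_tt). Second derivatives: V_ss(1)=-2; V_tt(-1)=-1800, V_tt(2)=180, V_tt(3)=-120, V_tt(4)=300.
Local maxima occur where both diagonal entries negative: (1, -1), (1, 3). Count: 2.

2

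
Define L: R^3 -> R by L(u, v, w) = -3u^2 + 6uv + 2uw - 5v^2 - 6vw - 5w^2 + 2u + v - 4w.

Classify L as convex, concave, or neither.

L is quadratic, so its Hessian is the constant matrix H = [[-6, 6, 2], [6, -10, -6], [2, -6, -10]].
Leading principal minors: -6, 24, -128.
Signs alternate −, +, − ⇒ H ≺ 0 ⇒ concave.

concave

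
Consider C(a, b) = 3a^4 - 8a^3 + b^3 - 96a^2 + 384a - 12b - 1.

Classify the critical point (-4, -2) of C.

saddle point

The mixed partial ∂²C/∂a∂b is 0, so the Hessian at any point is diag(C_aa, C_bb) = diag(12(3a^2 - 4a - 16), 6b).
At (-4, -2): H = diag(576, -12).
The eigenvalues have opposite signs, so H is indefinite: a saddle point.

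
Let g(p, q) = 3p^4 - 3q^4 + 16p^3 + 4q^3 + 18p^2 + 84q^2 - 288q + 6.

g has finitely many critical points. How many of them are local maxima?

2

g separates as a function of p plus a function of q, so ∇g=0 decouples.
∂g/∂p = 12p(p + 1)(p + 3) = 0 at p ∈ {-3, -1, 0}; ∂g/∂q = -12(q - 3)(q - 2)(q + 4) = 0 at q ∈ {-4, 2, 3}.
The Hessian is diagonal: diag(g_pp, g_qq). Second derivatives: g_pp(-3)=72, g_pp(-1)=-24, g_pp(0)=36; g_qq(-4)=-504, g_qq(2)=72, g_qq(3)=-84.
Local maxima occur where both diagonal entries negative: (-1, -4), (-1, 3). Count: 2.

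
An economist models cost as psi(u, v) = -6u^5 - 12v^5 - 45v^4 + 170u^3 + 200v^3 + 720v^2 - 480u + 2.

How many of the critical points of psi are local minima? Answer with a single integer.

4

psi separates as a function of u plus a function of v, so ∇psi=0 decouples.
∂psi/∂u = -30(u - 4)(u - 1)(u + 1)(u + 4) = 0 at u ∈ {-4, -1, 1, 4}; ∂psi/∂v = -60v(v - 3)(v + 2)(v + 4) = 0 at v ∈ {-4, -2, 0, 3}.
The Hessian is diagonal: diag(psi_uu, psi_vv). Second derivatives: psi_uu(-4)=3600, psi_uu(-1)=-900, psi_uu(1)=900, psi_uu(4)=-3600; psi_vv(-4)=3360, psi_vv(-2)=-1200, psi_vv(0)=1440, psi_vv(3)=-6300.
Local minima occur where both diagonal entries positive: (-4, -4), (-4, 0), (1, -4), (1, 0). Count: 4.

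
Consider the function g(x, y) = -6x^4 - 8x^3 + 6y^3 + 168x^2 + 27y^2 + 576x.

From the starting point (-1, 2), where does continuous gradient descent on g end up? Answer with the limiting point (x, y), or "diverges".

g is separable, so gradient descent decouples: x follows -∂g/∂x, y follows -∂g/∂y.
∂g/∂x = -24(x - 4)(x + 2)(x + 3); at x=-1 this is 240, so x decreases.
∂g/∂y = 18y(y + 3); at y=2 this is 180, so y decreases.
x converges to its nearest critical value -2 (a local min of the x-part); y converges to 0. The iterate converges to (-2, 0).

(-2, 0)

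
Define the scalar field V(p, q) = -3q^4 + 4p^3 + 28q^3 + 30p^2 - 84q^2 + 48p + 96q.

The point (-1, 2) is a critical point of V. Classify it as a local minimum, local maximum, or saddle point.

The mixed partial ∂²V/∂p∂q is 0, so the Hessian at any point is diag(V_pp, V_qq) = diag(12(2p + 5), 12(-3q^2 + 14q - 14)).
At (-1, 2): H = diag(36, 24).
Both eigenvalues are positive, so H is positive definite: a local minimum.

local minimum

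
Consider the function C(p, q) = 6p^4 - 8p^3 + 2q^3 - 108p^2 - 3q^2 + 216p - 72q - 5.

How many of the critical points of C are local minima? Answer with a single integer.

C separates as a function of p plus a function of q, so ∇C=0 decouples.
∂C/∂p = 24(p - 3)(p - 1)(p + 3) = 0 at p ∈ {-3, 1, 3}; ∂C/∂q = 6(q - 4)(q + 3) = 0 at q ∈ {-3, 4}.
The Hessian is diagonal: diag(C_pp, C_qq). Second derivatives: C_pp(-3)=576, C_pp(1)=-192, C_pp(3)=288; C_qq(-3)=-42, C_qq(4)=42.
Local minima occur where both diagonal entries positive: (-3, 4), (3, 4). Count: 2.

2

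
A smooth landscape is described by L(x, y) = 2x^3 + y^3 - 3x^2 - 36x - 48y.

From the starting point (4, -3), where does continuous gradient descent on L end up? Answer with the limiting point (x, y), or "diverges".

L is separable, so gradient descent decouples: x follows -∂L/∂x, y follows -∂L/∂y.
∂L/∂x = 6(x - 3)(x + 2); at x=4 this is 36, so x decreases.
∂L/∂y = 3(y - 4)(y + 4); at y=-3 this is -21, so y increases.
x converges to its nearest critical value 3 (a local min of the x-part); y converges to 4. The iterate converges to (3, 4).

(3, 4)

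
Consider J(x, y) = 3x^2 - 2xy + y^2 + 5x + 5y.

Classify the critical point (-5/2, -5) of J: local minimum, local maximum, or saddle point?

The Hessian of J is constant: H = [[6, -2], [-2, 2]].
det(H) = 6·2 − (-2)² = 8.
det(H) > 0 and tr(H) = 8 > 0, so H is positive definite and the point is a local minimum.

local minimum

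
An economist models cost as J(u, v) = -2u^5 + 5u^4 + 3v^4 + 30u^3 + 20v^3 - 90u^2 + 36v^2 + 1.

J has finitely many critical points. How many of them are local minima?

J separates as a function of u plus a function of v, so ∇J=0 decouples.
∂J/∂u = -10u(u - 3)(u - 2)(u + 3) = 0 at u ∈ {-3, 0, 2, 3}; ∂J/∂v = 12v(v + 2)(v + 3) = 0 at v ∈ {-3, -2, 0}.
The Hessian is diagonal: diag(J_uu, J_vv). Second derivatives: J_uu(-3)=900, J_uu(0)=-180, J_uu(2)=100, J_uu(3)=-180; J_vv(-3)=36, J_vv(-2)=-24, J_vv(0)=72.
Local minima occur where both diagonal entries positive: (-3, -3), (-3, 0), (2, -3), (2, 0). Count: 4.

4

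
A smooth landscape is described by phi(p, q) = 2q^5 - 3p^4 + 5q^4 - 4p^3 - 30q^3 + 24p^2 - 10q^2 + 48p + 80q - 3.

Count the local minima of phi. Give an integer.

2

phi separates as a function of p plus a function of q, so ∇phi=0 decouples.
∂phi/∂p = -12(p - 2)(p + 1)(p + 2) = 0 at p ∈ {-2, -1, 2}; ∂phi/∂q = 10(q - 2)(q - 1)(q + 1)(q + 4) = 0 at q ∈ {-4, -1, 1, 2}.
The Hessian is diagonal: diag(phi_pp, phi_qq). Second derivatives: phi_pp(-2)=-48, phi_pp(-1)=36, phi_pp(2)=-144; phi_qq(-4)=-900, phi_qq(-1)=180, phi_qq(1)=-100, phi_qq(2)=180.
Local minima occur where both diagonal entries positive: (-1, -1), (-1, 2). Count: 2.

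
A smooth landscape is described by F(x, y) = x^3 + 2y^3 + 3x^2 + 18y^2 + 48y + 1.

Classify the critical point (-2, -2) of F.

saddle point

The mixed partial ∂²F/∂x∂y is 0, so the Hessian at any point is diag(F_xx, F_yy) = diag(6(x + 1), 12(y + 3)).
At (-2, -2): H = diag(-6, 12).
The eigenvalues have opposite signs, so H is indefinite: a saddle point.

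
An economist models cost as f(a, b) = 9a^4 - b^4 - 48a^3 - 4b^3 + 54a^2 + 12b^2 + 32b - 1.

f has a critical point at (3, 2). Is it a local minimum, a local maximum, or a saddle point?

saddle point

The mixed partial ∂²f/∂a∂b is 0, so the Hessian at any point is diag(f_aa, f_bb) = diag(36(3a^2 - 8a + 3), 12(-b^2 - 2b + 2)).
At (3, 2): H = diag(216, -72).
The eigenvalues have opposite signs, so H is indefinite: a saddle point.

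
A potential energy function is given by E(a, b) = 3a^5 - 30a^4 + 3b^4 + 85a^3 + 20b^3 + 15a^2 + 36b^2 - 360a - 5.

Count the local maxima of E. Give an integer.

2

E separates as a function of a plus a function of b, so ∇E=0 decouples.
∂E/∂a = 15(a - 4)(a - 3)(a - 2)(a + 1) = 0 at a ∈ {-1, 2, 3, 4}; ∂E/∂b = 12b(b + 2)(b + 3) = 0 at b ∈ {-3, -2, 0}.
The Hessian is diagonal: diag(E_aa, E_bb). Second derivatives: E_aa(-1)=-900, E_aa(2)=90, E_aa(3)=-60, E_aa(4)=150; E_bb(-3)=36, E_bb(-2)=-24, E_bb(0)=72.
Local maxima occur where both diagonal entries negative: (-1, -2), (3, -2). Count: 2.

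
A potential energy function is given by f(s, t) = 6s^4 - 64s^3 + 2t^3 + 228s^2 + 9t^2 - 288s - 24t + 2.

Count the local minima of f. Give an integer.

f separates as a function of s plus a function of t, so ∇f=0 decouples.
∂f/∂s = 24(s - 4)(s - 3)(s - 1) = 0 at s ∈ {1, 3, 4}; ∂f/∂t = 6(t - 1)(t + 4) = 0 at t ∈ {-4, 1}.
The Hessian is diagonal: diag(f_ss, f_tt). Second derivatives: f_ss(1)=144, f_ss(3)=-48, f_ss(4)=72; f_tt(-4)=-30, f_tt(1)=30.
Local minima occur where both diagonal entries positive: (1, 1), (4, 1). Count: 2.

2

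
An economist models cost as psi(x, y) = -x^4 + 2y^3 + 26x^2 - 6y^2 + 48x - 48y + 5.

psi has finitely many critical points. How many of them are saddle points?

3

psi separates as a function of x plus a function of y, so ∇psi=0 decouples.
∂psi/∂x = -4(x - 4)(x + 1)(x + 3) = 0 at x ∈ {-3, -1, 4}; ∂psi/∂y = 6(y - 4)(y + 2) = 0 at y ∈ {-2, 4}.
The Hessian is diagonal: diag(psi_xx, psi_yy). Second derivatives: psi_xx(-3)=-56, psi_xx(-1)=40, psi_xx(4)=-140; psi_yy(-2)=-36, psi_yy(4)=36.
Saddle points occur where the two diagonal entries have opposite signs: (-3, 4), (-1, -2), (4, 4). Count: 3.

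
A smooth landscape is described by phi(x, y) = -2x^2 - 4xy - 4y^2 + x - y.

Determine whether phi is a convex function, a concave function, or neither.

phi is quadratic, so its Hessian is the constant matrix H = [[-4, -4], [-4, -8]].
det(H) = 16, tr(H) = -12.
det(H) > 0 and tr(H) < 0, so H is negative definite everywhere: concave.

concave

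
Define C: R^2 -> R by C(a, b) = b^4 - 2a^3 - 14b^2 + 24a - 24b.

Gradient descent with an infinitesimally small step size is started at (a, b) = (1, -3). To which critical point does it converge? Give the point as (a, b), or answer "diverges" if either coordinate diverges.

C is separable, so gradient descent decouples: a follows -∂C/∂a, b follows -∂C/∂b.
∂C/∂a = -6(a - 2)(a + 2); at a=1 this is 18, so a decreases.
∂C/∂b = 4(b - 3)(b + 1)(b + 2); at b=-3 this is -48, so b increases.
a converges to its nearest critical value -2 (a local min of the a-part); b converges to -2. The iterate converges to (-2, -2).

(-2, -2)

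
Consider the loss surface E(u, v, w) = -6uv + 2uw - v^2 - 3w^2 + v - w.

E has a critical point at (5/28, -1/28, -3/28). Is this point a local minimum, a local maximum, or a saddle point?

saddle point

The Hessian is constant: H = [[0, -6, 2], [-6, -2, 0], [2, 0, -6]].
Leading principal minors: Δ₁ = 0, Δ₂ = -36, Δ₃ = 224.
The minors fit neither the all-positive nor the alternating-sign pattern, so H is indefinite: a saddle point.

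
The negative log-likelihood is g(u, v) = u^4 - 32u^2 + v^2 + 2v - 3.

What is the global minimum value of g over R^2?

-260

g(u,v) separates as P(u) + Q(v) − 3, so its minimum is min P + min Q − 3.
P'(u) = 4u(u - 4)(u + 4) vanishes at u ∈ {-4, 0, 4}; Q'(v) = 2v + 2 vanishes at v ∈ {-1}.
Local minima of P (where P''>0): P(-4)=-256, P(4)=-256. Local minima of Q: Q(-1)=-1.
So the global minimum of g is P(-4) + Q(-1) − 3 = -256 − 1 − 3 = -260, attained at (-4, -1).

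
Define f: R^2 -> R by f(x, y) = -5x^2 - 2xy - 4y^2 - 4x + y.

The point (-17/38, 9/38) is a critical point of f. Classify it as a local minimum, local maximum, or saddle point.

local maximum

The Hessian of f is constant: H = [[-10, -2], [-2, -8]].
det(H) = (-10)·(-8) − (-2)² = 76.
det(H) > 0 and tr(H) = -18 < 0, so H is negative definite and the point is a local maximum.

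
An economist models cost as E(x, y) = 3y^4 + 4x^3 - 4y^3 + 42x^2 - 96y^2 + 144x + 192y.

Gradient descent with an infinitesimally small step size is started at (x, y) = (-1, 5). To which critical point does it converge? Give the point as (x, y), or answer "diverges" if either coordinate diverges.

E is separable, so gradient descent decouples: x follows -∂E/∂x, y follows -∂E/∂y.
∂E/∂x = 12(x + 3)(x + 4); at x=-1 this is 72, so x decreases.
∂E/∂y = 12(y - 4)(y - 1)(y + 4); at y=5 this is 432, so y decreases.
x converges to its nearest critical value -3 (a local min of the x-part); y converges to 4. The iterate converges to (-3, 4).

(-3, 4)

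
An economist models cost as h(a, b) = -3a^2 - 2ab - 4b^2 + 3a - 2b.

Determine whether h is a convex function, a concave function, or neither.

concave

h is quadratic, so its Hessian is the constant matrix H = [[-6, -2], [-2, -8]].
det(H) = 44, tr(H) = -14.
det(H) > 0 and tr(H) < 0, so H is negative definite everywhere: concave.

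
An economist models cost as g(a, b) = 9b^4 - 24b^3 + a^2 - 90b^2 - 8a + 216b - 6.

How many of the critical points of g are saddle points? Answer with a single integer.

1

g separates as a function of a plus a function of b, so ∇g=0 decouples.
∂g/∂a = 2(a - 4) = 0 at a ∈ {4}; ∂g/∂b = 36(b - 3)(b - 1)(b + 2) = 0 at b ∈ {-2, 1, 3}.
The Hessian is diagonal: diag(g_aa, g_bb). Second derivatives: g_aa(4)=2; g_bb(-2)=540, g_bb(1)=-216, g_bb(3)=360.
Saddle points occur where the two diagonal entries have opposite signs: (4, 1). Count: 1.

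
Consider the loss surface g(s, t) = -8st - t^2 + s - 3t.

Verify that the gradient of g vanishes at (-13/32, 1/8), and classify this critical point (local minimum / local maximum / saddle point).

saddle point

∇g = (-8t + 1, -8s - 2t - 3); substituting (-13/32, 1/8) gives ∇g = (0, 0), so (-13/32, 1/8) is indeed a critical point.
The Hessian of g is constant: H = [[0, -8], [-8, -2]].
det(H) = 0·(-2) − (-8)² = -64.
Since det(H) < 0, H is indefinite and the critical point is a saddle point.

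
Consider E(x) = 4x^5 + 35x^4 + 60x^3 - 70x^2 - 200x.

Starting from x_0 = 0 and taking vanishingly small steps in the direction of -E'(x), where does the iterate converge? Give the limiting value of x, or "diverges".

E'(x) = 20(x - 1)(x + 1)(x + 2)(x + 5), so E'(0) = -200.
Gradient descent moves in the -E' direction, i.e. x is increasing.
The nearest critical point in that direction is x = 1, where E'' = 720 > 0 (a local minimum). The iterate converges there.

1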